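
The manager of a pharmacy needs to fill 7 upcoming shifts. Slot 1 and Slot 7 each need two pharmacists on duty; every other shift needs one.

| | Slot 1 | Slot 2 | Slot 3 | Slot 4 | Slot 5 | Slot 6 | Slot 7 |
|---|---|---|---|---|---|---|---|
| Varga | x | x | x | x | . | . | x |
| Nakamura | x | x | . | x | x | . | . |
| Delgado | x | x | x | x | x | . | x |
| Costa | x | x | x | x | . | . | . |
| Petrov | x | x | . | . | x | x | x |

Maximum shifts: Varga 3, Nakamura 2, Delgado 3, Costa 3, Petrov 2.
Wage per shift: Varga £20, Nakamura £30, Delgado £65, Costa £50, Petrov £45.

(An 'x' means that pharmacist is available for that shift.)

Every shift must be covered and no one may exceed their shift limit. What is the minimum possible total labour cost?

Slot 6 can only be covered by Petrov, so that assignment is forced.
Picking the cheapest available pharmacist for each shift independently would cost £250, but that ignores the shift limits.
An optimal schedule: Slot 1→Nakamura+Costa, Slot 2→Costa, Slot 3→Varga, Slot 4→Varga, Slot 5→Nakamura, Slot 6→Petrov, Slot 7→Varga+Petrov.
Total: 30 + 50 + 50 + 20 + 20 + 30 + 45 + 20 + 45 = £310.

£310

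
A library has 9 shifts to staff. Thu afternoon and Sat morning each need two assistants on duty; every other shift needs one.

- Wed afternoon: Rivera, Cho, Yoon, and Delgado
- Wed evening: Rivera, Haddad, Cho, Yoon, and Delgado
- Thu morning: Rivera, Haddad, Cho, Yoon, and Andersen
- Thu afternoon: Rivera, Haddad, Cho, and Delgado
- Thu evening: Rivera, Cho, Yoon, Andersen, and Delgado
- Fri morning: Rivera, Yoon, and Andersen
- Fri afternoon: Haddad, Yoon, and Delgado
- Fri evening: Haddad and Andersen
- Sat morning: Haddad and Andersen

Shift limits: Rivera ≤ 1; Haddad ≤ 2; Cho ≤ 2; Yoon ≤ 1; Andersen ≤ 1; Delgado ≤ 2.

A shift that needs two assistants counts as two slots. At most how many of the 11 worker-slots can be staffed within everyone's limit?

9

Total capacity across all assistants is 1+2+2+1+1+2 = 9, and 11 slots are needed, so at most 9 can be filled.
An assignment achieving 9: Wed afternoon→Cho, Wed evening→Delgado, Thu afternoon→Cho+Delgado, Fri morning→Rivera, Fri afternoon→Yoon, Fri evening→Haddad, Sat morning→Haddad+Andersen.
Loads: Rivera 1/1, Haddad 2/2, Cho 2/2, Yoon 1/1, Andersen 1/1, Delgado 2/2.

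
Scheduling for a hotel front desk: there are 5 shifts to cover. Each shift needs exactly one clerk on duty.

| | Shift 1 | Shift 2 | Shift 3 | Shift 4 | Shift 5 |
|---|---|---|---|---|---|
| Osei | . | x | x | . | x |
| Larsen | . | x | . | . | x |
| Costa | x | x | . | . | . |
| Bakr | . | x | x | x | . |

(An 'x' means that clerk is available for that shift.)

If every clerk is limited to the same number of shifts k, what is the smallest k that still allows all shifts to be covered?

With 4 clerks and 5 worker-slots to fill, someone must work at least ⌈5/4⌉ = 2 shifts, so k ≥ 2.
k = 2 works: Shift 1→Costa, Shift 2→Larsen, Shift 3→Osei, Shift 4→Bakr, Shift 5→Osei.
Loads: Osei 2, Larsen 1, Costa 1, Bakr 1 — all ≤ 2.

2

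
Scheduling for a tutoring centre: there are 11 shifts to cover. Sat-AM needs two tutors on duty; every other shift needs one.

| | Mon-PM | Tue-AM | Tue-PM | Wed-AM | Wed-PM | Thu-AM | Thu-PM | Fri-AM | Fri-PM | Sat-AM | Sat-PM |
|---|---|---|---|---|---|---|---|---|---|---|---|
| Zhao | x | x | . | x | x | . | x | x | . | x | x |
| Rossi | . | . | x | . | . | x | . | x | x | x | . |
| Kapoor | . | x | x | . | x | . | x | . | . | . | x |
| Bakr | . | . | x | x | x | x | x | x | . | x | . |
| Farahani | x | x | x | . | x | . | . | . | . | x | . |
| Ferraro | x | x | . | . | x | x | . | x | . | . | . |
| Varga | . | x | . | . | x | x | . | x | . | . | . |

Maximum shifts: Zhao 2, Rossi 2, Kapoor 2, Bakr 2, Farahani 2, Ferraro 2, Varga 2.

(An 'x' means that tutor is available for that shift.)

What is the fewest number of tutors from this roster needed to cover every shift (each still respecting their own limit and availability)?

6

12 slots to fill and no one can take more than 2, so at least ⌈12/2⌉ = 6 tutors are needed.
Zhao, Rossi, Kapoor, Bakr, Farahani, and Ferraro alone can cover everything: Mon-PM→Farahani, Tue-AM→Kapoor, Tue-PM→Bakr, Wed-AM→Zhao, Wed-PM→Ferraro, Thu-AM→Rossi, Thu-PM→Kapoor, Fri-AM→Ferraro, Fri-PM→Rossi, Sat-AM→Bakr+Farahani, Sat-PM→Zhao.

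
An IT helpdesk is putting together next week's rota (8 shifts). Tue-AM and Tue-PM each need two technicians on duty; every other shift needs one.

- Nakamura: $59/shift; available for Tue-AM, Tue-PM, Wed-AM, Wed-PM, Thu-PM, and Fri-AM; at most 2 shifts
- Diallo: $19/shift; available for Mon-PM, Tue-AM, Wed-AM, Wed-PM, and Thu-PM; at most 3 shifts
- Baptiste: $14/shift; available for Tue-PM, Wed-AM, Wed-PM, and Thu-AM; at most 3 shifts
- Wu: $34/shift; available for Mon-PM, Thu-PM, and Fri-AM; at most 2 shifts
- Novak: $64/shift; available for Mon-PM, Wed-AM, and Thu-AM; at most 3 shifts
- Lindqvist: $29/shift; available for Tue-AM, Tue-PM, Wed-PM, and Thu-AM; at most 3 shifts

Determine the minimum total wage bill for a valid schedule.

$220

Picking the cheapest available technician for each shift independently would cost $205, but that ignores the shift limits.
An optimal schedule: Mon-PM→Diallo, Tue-AM→Diallo+Lindqvist, Tue-PM→Baptiste+Lindqvist, Wed-AM→Baptiste, Wed-PM→Lindqvist, Thu-AM→Baptiste, Thu-PM→Diallo, Fri-AM→Wu.
Total: 19 + 19 + 29 + 14 + 29 + 14 + 29 + 14 + 19 + 34 = $220.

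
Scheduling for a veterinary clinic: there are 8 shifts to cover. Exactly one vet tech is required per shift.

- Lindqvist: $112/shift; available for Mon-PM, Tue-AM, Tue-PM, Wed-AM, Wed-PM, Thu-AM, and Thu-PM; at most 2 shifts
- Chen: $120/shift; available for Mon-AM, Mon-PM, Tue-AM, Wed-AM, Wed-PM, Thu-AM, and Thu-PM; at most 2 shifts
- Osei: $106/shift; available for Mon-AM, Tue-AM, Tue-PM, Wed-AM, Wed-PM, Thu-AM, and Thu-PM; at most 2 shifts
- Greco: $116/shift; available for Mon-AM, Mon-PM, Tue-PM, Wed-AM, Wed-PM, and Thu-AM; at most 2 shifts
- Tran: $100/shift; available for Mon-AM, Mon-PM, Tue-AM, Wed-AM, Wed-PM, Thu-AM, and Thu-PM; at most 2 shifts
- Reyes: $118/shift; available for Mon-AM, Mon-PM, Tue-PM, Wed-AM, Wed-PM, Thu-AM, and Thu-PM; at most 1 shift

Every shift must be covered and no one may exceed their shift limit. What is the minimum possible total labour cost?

$868

Picking the cheapest available vet tech for each shift independently would cost $806, but that ignores the shift limits.
An optimal schedule: Mon-AM→Tran, Mon-PM→Lindqvist, Tue-AM→Tran, Tue-PM→Osei, Wed-AM→Lindqvist, Wed-PM→Greco, Thu-AM→Greco, Thu-PM→Osei.
Total: 100 + 112 + 100 + 106 + 112 + 116 + 116 + 106 = $868.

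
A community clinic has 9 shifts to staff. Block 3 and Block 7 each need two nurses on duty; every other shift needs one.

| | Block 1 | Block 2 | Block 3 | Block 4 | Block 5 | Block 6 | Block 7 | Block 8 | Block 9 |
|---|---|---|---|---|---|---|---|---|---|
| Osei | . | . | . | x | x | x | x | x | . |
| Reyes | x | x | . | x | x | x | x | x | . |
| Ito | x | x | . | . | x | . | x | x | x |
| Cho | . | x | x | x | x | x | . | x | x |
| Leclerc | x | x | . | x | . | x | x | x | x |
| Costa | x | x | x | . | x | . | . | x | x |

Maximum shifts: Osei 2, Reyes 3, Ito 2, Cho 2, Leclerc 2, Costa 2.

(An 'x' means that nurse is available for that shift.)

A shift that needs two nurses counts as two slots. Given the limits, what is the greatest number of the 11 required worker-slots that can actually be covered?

11

Total capacity across all nurses is 2+3+2+2+2+2 = 13, and 11 slots are needed, so at most 11 can be filled.
An assignment achieving 11: Block 1→Reyes, Block 2→Reyes, Block 3→Cho+Costa, Block 4→Osei, Block 5→Cho, Block 6→Osei, Block 7→Reyes+Ito, Block 8→Leclerc, Block 9→Ito.
Loads: Osei 2/2, Reyes 3/3, Ito 2/2, Cho 2/2, Leclerc 1/2, Costa 1/2.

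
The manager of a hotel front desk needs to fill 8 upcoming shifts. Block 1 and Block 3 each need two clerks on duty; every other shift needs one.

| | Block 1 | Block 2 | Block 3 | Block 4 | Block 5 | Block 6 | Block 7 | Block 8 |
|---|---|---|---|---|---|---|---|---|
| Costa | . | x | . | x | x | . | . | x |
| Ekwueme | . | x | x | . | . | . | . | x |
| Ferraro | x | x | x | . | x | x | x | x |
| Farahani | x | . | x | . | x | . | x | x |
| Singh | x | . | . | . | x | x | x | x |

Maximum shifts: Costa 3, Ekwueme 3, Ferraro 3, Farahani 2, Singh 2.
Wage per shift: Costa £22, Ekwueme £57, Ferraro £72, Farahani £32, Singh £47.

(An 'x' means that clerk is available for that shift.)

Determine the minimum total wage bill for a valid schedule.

£410

Block 4 can only be covered by Costa, so that assignment is forced.
Picking the cheapest available clerk for each shift independently would cost £335, but that ignores the shift limits.
An optimal schedule: Block 1→Farahani+Singh, Block 2→Costa, Block 3→Farahani+Ekwueme, Block 4→Costa, Block 5→Costa, Block 6→Singh, Block 7→Ferraro, Block 8→Ekwueme.
Total: 32 + 47 + 22 + 32 + 57 + 22 + 22 + 47 + 72 + 57 = £410.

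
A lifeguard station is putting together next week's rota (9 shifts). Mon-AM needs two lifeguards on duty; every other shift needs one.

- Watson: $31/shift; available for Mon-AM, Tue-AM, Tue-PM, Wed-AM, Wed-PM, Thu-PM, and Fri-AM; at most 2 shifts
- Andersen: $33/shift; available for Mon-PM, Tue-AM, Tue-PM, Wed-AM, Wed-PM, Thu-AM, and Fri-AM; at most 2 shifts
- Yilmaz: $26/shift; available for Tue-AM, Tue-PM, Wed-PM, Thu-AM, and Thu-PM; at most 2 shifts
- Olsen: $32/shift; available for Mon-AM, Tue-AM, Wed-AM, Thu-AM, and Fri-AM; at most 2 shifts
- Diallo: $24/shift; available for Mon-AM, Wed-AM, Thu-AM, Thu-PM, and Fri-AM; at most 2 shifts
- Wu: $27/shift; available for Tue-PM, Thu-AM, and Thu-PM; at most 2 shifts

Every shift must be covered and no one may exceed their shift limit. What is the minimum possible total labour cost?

Mon-PM can only be covered by Andersen, so that assignment is forced.
Picking the cheapest available lifeguard for each shift independently would cost $262, but that ignores the shift limits.
An optimal schedule: Mon-AM→Diallo+Watson, Mon-PM→Andersen, Tue-AM→Yilmaz, Tue-PM→Wu, Wed-AM→Diallo, Wed-PM→Yilmaz, Thu-AM→Olsen, Thu-PM→Wu, Fri-AM→Watson.
Total: 24 + 31 + 33 + 26 + 27 + 24 + 26 + 32 + 27 + 31 = $281.

$281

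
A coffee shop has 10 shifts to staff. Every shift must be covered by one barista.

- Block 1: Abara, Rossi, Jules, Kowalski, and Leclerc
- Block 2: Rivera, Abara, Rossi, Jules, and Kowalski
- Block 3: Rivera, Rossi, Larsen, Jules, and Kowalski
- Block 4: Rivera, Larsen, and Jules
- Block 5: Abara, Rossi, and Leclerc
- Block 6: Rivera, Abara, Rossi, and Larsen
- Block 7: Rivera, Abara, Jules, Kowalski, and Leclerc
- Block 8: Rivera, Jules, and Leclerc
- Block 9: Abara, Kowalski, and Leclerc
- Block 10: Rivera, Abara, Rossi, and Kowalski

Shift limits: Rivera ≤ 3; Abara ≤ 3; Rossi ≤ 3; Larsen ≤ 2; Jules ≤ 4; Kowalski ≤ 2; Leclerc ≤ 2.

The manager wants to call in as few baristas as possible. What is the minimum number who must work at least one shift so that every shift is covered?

3

10 slots to fill and no one can take more than 4, so at least ⌈10/4⌉ = 3 baristas are needed.
Rivera, Abara, and Jules alone can cover everything: Block 1→Abara, Block 2→Jules, Block 3→Rivera, Block 4→Jules, Block 5→Abara, Block 6→Rivera, Block 7→Jules, Block 8→Jules, Block 9→Abara, Block 10→Rivera.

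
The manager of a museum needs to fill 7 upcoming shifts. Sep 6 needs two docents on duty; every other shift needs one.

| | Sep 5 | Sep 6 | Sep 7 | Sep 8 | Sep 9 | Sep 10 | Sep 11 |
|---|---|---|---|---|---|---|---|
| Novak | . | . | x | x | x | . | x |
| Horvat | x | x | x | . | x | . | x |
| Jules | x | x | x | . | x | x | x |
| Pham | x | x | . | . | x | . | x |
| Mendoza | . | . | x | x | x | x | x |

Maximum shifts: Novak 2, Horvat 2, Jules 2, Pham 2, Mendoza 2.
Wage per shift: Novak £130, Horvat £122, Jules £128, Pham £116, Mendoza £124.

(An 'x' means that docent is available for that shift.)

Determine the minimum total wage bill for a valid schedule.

£980

Picking the cheapest available docent for each shift independently would cost £956, but that ignores the shift limits.
An optimal schedule: Sep 5→Pham, Sep 6→Pham+Horvat, Sep 7→Horvat, Sep 8→Mendoza, Sep 9→Jules, Sep 10→Mendoza, Sep 11→Jules.
Total: 116 + 116 + 122 + 122 + 124 + 128 + 124 + 128 = £980.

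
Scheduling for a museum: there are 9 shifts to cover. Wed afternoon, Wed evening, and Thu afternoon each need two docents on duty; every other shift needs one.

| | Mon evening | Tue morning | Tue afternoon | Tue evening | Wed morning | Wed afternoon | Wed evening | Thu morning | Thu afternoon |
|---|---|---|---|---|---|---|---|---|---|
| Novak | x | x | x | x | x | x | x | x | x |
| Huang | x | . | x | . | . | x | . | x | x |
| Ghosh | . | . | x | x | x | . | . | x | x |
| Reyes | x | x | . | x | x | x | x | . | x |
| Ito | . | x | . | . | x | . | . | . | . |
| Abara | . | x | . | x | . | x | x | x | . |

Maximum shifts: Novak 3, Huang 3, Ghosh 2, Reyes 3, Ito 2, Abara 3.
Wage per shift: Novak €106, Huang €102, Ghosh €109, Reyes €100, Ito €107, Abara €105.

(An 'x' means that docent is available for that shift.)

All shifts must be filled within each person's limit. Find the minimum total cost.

Picking the cheapest available docent for each shift independently would cost €1213, but that ignores the shift limits.
An optimal schedule: Mon evening→Reyes, Tue morning→Reyes, Tue afternoon→Huang, Tue evening→Abara, Wed morning→Novak, Wed afternoon→Abara+Novak, Wed evening→Reyes+Abara, Thu morning→Huang, Thu afternoon→Huang+Novak.
Total: 100 + 100 + 102 + 105 + 106 + 105 + 106 + 100 + 105 + 102 + 102 + 106 = €1239.

€1239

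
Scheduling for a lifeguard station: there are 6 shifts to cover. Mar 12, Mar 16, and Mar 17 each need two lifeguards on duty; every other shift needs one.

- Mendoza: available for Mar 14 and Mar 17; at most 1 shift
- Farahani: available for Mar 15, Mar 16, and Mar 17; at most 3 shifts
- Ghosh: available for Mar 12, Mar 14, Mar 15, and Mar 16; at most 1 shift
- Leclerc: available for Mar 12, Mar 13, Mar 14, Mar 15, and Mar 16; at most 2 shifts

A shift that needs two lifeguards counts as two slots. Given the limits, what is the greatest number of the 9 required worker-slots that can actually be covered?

7

Total capacity across all lifeguards is 1+3+1+2 = 7, and 9 slots are needed, so at most 7 can be filled.
An assignment achieving 7: Mar 12→Ghosh+Leclerc, Mar 13→Leclerc, Mar 15→Farahani, Mar 16→Farahani, Mar 17→Mendoza+Farahani.
Loads: Mendoza 1/1, Farahani 3/3, Ghosh 1/1, Leclerc 2/2.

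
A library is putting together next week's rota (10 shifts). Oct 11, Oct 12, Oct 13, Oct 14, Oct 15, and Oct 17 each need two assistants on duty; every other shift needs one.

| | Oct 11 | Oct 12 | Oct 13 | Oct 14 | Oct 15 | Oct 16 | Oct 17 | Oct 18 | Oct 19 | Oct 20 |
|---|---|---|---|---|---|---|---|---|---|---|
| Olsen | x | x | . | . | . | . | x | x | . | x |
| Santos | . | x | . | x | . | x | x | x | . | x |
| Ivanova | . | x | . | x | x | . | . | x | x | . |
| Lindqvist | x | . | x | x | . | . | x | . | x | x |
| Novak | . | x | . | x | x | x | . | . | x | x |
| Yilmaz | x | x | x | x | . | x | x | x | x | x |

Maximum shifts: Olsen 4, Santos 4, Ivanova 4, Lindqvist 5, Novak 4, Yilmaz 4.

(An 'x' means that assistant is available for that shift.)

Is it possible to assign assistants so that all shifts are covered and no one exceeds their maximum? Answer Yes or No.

Oct 13 can only be covered by Lindqvist and Yilmaz, so that assignment is forced.
Oct 15 can only be covered by Ivanova and Novak, so that assignment is forced.
One valid schedule: Oct 11→Olsen+Lindqvist, Oct 12→Santos+Ivanova, Oct 13→Lindqvist+Yilmaz, Oct 14→Santos+Ivanova, Oct 15→Ivanova+Novak, Oct 16→Santos, Oct 17→Olsen+Santos, Oct 18→Olsen, Oct 19→Ivanova, Oct 20→Olsen.
Loads: Olsen 4/4, Santos 4/4, Ivanova 4/4, Lindqvist 2/5, Novak 1/4, Yilmaz 1/4 — all within limits.

Yes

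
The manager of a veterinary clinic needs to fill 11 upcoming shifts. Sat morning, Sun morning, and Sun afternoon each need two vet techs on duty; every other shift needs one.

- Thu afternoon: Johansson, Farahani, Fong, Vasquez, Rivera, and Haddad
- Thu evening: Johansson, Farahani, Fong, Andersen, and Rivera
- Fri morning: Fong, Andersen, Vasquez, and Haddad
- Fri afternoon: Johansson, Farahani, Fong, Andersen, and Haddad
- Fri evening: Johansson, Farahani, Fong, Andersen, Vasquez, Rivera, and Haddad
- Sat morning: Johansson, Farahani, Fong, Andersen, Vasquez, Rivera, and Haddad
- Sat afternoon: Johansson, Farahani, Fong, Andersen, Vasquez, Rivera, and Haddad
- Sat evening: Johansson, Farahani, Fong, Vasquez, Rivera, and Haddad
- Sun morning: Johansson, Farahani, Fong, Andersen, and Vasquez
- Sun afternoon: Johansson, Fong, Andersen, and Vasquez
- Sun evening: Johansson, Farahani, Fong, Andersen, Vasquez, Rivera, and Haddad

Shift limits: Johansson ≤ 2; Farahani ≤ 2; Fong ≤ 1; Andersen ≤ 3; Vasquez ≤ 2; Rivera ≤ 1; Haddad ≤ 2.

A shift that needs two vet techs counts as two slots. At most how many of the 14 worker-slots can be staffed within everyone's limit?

Total capacity across all vet techs is 2+2+1+3+2+1+2 = 13, and 14 slots are needed, so at most 13 can be filled.
An assignment achieving 13: Thu afternoon→Vasquez, Thu evening→Johansson, Fri morning→Fong, Fri afternoon→Farahani, Fri evening→Andersen, Sat morning→Rivera+Haddad, Sat afternoon→Haddad, Sat evening→Vasquez, Sun morning→Farahani+Andersen, Sun afternoon→Johansson+Andersen.
Loads: Johansson 2/2, Farahani 2/2, Fong 1/1, Andersen 3/3, Vasquez 2/2, Rivera 1/1, Haddad 2/2.

13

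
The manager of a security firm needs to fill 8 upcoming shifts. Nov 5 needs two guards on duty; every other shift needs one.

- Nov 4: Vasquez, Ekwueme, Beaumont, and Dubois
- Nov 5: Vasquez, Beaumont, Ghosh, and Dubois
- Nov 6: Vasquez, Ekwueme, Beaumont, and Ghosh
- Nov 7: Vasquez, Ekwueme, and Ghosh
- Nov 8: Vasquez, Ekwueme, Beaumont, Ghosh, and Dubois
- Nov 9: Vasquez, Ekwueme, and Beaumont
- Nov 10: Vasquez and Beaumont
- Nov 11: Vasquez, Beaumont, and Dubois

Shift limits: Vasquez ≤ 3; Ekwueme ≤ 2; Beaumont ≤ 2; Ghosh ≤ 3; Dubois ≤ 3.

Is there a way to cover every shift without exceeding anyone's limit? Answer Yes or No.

Yes

One valid schedule: Nov 4→Ekwueme, Nov 5→Ghosh+Dubois, Nov 6→Ekwueme, Nov 7→Vasquez, Nov 8→Beaumont, Nov 9→Vasquez, Nov 10→Vasquez, Nov 11→Beaumont.
Loads: Vasquez 3/3, Ekwueme 2/2, Beaumont 2/2, Ghosh 1/3, Dubois 1/3 — all within limits.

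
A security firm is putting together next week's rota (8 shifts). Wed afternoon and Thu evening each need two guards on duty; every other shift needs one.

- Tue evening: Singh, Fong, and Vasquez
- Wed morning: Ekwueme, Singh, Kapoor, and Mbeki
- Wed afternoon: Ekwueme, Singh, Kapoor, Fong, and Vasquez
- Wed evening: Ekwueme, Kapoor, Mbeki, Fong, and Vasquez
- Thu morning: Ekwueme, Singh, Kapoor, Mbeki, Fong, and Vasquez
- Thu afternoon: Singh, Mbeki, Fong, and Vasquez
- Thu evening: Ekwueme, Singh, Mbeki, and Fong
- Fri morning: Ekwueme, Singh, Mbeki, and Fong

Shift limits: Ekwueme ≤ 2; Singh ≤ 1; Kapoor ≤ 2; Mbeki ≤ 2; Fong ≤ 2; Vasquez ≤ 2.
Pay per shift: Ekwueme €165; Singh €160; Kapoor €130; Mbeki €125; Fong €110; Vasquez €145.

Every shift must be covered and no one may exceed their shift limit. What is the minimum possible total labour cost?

Picking the cheapest available guard for each shift independently would cost €1150, but that ignores the shift limits.
An optimal schedule: Tue evening→Fong, Wed morning→Mbeki, Wed afternoon→Kapoor+Vasquez, Wed evening→Kapoor, Thu morning→Vasquez, Thu afternoon→Fong, Thu evening→Singh+Ekwueme, Fri morning→Mbeki.
Total: 110 + 125 + 130 + 145 + 130 + 145 + 110 + 160 + 165 + 125 = €1345.

€1345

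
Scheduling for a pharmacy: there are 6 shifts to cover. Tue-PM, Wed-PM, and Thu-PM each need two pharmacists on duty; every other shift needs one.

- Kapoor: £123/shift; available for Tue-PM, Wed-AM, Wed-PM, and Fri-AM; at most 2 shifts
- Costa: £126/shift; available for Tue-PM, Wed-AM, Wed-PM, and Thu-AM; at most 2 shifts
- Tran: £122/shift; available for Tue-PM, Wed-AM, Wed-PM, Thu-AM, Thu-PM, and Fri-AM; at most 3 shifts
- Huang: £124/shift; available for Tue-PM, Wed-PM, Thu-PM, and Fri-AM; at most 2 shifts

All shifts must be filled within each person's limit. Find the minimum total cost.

Thu-PM can only be covered by Tran and Huang, so that assignment is forced.
Picking the cheapest available pharmacist for each shift independently would cost £1102, but that ignores the shift limits.
An optimal schedule: Tue-PM→Costa+Tran, Wed-AM→Kapoor, Wed-PM→Tran+Huang, Thu-AM→Costa, Thu-PM→Tran+Huang, Fri-AM→Kapoor.
Total: 126 + 122 + 123 + 122 + 124 + 126 + 122 + 124 + 123 = £1112.

£1112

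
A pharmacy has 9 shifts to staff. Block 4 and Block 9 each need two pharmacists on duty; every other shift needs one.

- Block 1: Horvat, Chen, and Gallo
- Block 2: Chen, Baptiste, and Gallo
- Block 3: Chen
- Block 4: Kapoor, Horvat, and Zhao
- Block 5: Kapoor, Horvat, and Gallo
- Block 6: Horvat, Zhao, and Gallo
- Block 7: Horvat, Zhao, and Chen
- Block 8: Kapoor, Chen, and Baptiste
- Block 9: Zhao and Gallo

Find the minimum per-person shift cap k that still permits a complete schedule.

With 6 pharmacists and 11 worker-slots to fill, someone must work at least ⌈11/6⌉ = 2 shifts, so k ≥ 2.
k = 2 works: Block 1→Horvat, Block 2→Chen, Block 3→Chen, Block 4→Kapoor+Horvat, Block 5→Kapoor, Block 6→Gallo, Block 7→Zhao, Block 8→Baptiste, Block 9→Zhao+Gallo.
Loads: Kapoor 2, Horvat 2, Zhao 2, Chen 2, Baptiste 1, Gallo 2 — all ≤ 2.

2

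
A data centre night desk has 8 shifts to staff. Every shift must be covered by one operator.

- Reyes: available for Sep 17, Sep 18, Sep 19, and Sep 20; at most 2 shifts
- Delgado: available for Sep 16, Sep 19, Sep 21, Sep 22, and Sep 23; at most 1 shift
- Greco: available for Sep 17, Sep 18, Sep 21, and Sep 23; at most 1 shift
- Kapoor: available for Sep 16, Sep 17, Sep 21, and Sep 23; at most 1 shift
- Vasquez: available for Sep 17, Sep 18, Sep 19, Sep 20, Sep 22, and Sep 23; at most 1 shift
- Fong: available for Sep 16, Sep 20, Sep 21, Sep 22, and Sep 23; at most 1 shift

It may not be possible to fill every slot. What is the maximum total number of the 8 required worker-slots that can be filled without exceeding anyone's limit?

Total capacity across all operators is 2+1+1+1+1+1 = 7, and 8 slots are needed, so at most 7 can be filled.
An assignment achieving 7: Sep 16→Delgado, Sep 17→Greco, Sep 18→Reyes, Sep 19→Reyes, Sep 20→Vasquez, Sep 21→Kapoor, Sep 22→Fong.
Loads: Reyes 2/2, Delgado 1/1, Greco 1/1, Kapoor 1/1, Vasquez 1/1, Fong 1/1.

7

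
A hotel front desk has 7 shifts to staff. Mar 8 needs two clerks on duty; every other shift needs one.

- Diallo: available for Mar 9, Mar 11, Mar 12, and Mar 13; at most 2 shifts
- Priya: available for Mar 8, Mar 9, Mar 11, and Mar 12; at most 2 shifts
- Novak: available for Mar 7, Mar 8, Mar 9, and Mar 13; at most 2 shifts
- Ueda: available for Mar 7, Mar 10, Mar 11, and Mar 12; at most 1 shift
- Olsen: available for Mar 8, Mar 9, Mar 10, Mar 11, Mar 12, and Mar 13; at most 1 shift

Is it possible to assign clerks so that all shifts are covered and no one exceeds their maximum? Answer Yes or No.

Yes

One valid schedule: Mar 7→Novak, Mar 8→Priya+Novak, Mar 9→Diallo, Mar 10→Ueda, Mar 11→Priya, Mar 12→Olsen, Mar 13→Diallo.
Loads: Diallo 2/2, Priya 2/2, Novak 2/2, Ueda 1/1, Olsen 1/1 — all within limits.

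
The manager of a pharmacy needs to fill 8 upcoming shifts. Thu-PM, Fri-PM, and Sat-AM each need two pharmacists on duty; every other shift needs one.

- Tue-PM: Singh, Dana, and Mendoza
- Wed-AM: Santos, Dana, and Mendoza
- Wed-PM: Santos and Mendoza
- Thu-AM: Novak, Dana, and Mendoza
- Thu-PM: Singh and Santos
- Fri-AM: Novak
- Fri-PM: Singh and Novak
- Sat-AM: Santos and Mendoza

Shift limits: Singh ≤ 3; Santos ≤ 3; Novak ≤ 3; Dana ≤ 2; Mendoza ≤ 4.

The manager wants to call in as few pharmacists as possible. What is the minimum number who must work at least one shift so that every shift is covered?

4

11 slots to fill and no one can take more than 4, so at least ⌈11/4⌉ = 3 pharmacists are needed.
Any 3 pharmacists together have capacity at most 4+3+3 = 10 < 11 slots, so 3 can never suffice.
Singh, Santos, Novak, and Mendoza alone can cover everything: Tue-PM→Singh, Wed-AM→Santos, Wed-PM→Mendoza, Thu-AM→Novak, Thu-PM→Singh+Santos, Fri-AM→Novak, Fri-PM→Singh+Novak, Sat-AM→Santos+Mendoza.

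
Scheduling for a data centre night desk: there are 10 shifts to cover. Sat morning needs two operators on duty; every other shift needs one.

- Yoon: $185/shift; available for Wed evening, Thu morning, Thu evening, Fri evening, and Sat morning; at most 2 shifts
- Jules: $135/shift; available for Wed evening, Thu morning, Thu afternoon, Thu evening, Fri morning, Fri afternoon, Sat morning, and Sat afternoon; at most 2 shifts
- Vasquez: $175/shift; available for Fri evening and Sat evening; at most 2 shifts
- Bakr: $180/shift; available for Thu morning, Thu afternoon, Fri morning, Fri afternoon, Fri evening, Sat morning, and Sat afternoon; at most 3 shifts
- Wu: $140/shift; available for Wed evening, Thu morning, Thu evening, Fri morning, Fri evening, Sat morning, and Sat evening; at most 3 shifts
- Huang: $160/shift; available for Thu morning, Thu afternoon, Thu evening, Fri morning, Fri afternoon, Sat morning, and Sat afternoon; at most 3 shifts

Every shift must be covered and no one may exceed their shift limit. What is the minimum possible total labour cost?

$1700

Picking the cheapest available operator for each shift independently would cost $1500, but that ignores the shift limits.
An optimal schedule: Wed evening→Jules, Thu morning→Wu, Thu afternoon→Jules, Thu evening→Wu, Fri morning→Wu, Fri afternoon→Huang, Fri evening→Vasquez, Sat morning→Huang+Bakr, Sat afternoon→Huang, Sat evening→Vasquez.
Total: 135 + 140 + 135 + 140 + 140 + 160 + 175 + 160 + 180 + 160 + 175 = $1700.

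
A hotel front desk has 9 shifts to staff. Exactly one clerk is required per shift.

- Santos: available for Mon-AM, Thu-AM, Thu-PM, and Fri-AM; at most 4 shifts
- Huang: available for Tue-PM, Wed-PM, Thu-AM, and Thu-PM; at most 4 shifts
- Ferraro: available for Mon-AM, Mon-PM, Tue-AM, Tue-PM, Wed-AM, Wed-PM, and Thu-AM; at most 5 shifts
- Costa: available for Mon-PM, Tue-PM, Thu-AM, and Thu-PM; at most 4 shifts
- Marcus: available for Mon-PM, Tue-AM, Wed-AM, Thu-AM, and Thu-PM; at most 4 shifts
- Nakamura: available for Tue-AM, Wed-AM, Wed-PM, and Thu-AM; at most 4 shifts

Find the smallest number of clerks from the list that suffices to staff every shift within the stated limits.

9 slots to fill and no one can take more than 5, so at least ⌈9/5⌉ = 2 clerks are needed.
Santos and Ferraro alone can cover everything: Mon-AM→Santos, Mon-PM→Ferraro, Tue-AM→Ferraro, Tue-PM→Ferraro, Wed-AM→Ferraro, Wed-PM→Ferraro, Thu-AM→Santos, Thu-PM→Santos, Fri-AM→Santos.

2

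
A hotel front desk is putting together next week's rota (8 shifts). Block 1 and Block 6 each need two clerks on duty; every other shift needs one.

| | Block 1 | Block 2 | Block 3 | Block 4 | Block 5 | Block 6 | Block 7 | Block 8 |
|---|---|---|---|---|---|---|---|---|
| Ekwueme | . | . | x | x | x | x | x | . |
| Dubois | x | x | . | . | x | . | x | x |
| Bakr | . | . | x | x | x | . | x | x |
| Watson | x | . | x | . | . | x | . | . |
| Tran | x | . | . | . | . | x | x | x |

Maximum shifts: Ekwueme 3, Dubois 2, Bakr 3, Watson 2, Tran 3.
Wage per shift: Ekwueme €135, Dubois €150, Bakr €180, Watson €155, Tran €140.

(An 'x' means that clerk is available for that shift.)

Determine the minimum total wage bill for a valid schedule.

Block 2 can only be covered by Dubois, so that assignment is forced.
Picking the cheapest available clerk for each shift independently would cost €1395, but that ignores the shift limits.
An optimal schedule: Block 1→Tran+Dubois, Block 2→Dubois, Block 3→Watson, Block 4→Ekwueme, Block 5→Ekwueme, Block 6→Ekwueme+Watson, Block 7→Tran, Block 8→Tran.
Total: 140 + 150 + 150 + 155 + 135 + 135 + 135 + 155 + 140 + 140 = €1435.

€1435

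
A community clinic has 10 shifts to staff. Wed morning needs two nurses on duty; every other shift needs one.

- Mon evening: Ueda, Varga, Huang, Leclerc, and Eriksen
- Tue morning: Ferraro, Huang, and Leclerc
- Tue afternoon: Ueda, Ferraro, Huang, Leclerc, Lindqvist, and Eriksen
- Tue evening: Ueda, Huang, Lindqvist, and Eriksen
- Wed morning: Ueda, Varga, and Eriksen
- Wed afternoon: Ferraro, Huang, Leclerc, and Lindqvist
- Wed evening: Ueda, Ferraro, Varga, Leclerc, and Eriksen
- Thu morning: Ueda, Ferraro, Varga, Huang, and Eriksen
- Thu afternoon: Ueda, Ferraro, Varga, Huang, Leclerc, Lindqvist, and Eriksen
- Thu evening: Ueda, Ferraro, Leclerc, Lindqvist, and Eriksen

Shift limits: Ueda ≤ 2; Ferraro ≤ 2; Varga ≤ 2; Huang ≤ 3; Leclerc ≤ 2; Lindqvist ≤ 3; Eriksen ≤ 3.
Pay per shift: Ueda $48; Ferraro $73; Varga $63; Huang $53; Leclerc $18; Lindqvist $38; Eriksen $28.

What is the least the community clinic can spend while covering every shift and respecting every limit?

$383

Picking the cheapest available nurse for each shift independently would cost $258, but that ignores the shift limits.
An optimal schedule: Mon evening→Eriksen, Tue morning→Leclerc, Tue afternoon→Lindqvist, Tue evening→Eriksen, Wed morning→Eriksen+Ueda, Wed afternoon→Leclerc, Wed evening→Ueda, Thu morning→Huang, Thu afternoon→Lindqvist, Thu evening→Lindqvist.
Total: 28 + 18 + 38 + 28 + 28 + 48 + 18 + 48 + 53 + 38 + 38 = $383.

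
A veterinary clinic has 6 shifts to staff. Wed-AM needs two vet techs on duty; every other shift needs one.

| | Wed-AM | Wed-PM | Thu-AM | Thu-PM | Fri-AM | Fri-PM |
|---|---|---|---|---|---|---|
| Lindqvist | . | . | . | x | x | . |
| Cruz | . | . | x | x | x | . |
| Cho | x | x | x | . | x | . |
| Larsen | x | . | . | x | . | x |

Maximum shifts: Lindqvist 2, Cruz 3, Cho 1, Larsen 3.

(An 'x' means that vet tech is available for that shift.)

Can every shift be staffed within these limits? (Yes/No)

Total capacity is 9 and 7 slots are needed, so capacity alone doesn't rule it out.
Shifts {Wed-AM, Wed-PM} need 3 worker-slots in total, but the vet techs available for any of those shifts (Cho and Larsen) can supply at most 2 among them. So no valid schedule exists.

No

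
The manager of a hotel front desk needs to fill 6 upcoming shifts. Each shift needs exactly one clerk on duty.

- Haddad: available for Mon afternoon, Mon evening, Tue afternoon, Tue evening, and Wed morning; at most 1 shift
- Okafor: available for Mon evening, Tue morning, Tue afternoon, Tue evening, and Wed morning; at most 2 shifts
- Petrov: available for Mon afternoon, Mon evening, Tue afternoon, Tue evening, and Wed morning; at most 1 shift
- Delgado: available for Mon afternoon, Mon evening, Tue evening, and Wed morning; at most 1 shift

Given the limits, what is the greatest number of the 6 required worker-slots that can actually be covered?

5

Total capacity across all clerks is 1+2+1+1 = 5, and 6 slots are needed, so at most 5 can be filled.
An assignment achieving 5: Mon afternoon→Haddad, Mon evening→Petrov, Tue morning→Okafor, Tue afternoon→Okafor, Tue evening→Delgado.
Loads: Haddad 1/1, Okafor 2/2, Petrov 1/1, Delgado 1/1.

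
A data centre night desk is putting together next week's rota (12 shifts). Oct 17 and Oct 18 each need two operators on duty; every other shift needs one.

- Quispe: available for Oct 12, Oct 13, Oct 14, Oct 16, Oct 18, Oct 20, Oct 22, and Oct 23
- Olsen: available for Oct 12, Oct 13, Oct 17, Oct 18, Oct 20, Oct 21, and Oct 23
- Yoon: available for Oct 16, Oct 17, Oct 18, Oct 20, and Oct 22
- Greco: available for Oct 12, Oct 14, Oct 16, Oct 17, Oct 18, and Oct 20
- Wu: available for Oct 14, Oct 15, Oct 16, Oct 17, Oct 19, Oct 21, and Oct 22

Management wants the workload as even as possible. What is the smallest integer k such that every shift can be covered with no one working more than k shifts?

With 5 operators and 14 worker-slots to fill, someone must work at least ⌈14/5⌉ = 3 shifts, so k ≥ 3.
k = 3 works: Oct 12→Quispe, Oct 13→Quispe, Oct 14→Greco, Oct 15→Wu, Oct 16→Yoon, Oct 17→Olsen+Greco, Oct 18→Yoon+Greco, Oct 19→Wu, Oct 20→Olsen, Oct 21→Olsen, Oct 22→Yoon, Oct 23→Quispe.
Loads: Quispe 3, Olsen 3, Yoon 3, Greco 3, Wu 2 — all ≤ 3.

3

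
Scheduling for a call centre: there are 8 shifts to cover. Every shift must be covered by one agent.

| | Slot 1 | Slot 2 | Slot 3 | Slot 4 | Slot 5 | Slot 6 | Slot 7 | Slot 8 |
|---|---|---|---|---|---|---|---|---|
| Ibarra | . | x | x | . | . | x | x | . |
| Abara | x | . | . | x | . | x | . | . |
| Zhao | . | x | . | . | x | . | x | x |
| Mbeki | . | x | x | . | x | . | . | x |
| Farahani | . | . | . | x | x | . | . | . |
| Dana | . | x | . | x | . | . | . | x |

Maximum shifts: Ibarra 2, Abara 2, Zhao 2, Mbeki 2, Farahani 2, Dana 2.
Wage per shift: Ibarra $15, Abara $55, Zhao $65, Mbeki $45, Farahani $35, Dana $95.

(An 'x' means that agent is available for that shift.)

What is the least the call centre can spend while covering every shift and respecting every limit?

$300

Slot 1 can only be covered by Abara, so that assignment is forced.
Picking the cheapest available agent for each shift independently would cost $230, but that ignores the shift limits.
An optimal schedule: Slot 1→Abara, Slot 2→Mbeki, Slot 3→Ibarra, Slot 4→Farahani, Slot 5→Farahani, Slot 6→Abara, Slot 7→Ibarra, Slot 8→Mbeki.
Total: 55 + 45 + 15 + 35 + 35 + 55 + 15 + 45 = $300.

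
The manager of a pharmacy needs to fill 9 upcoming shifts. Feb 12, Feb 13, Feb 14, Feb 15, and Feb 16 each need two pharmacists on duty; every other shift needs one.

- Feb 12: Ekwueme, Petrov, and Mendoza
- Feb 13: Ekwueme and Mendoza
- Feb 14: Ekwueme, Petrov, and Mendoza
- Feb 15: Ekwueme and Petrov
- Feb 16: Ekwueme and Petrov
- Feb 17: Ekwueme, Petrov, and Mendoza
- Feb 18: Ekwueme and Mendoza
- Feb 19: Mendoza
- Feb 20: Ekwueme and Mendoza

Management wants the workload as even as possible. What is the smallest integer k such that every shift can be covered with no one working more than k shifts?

With 3 pharmacists and 14 worker-slots to fill, someone must work at least ⌈14/3⌉ = 5 shifts, so k ≥ 5.
k = 5 works: Feb 12→Petrov+Mendoza, Feb 13→Ekwueme+Mendoza, Feb 14→Petrov+Mendoza, Feb 15→Ekwueme+Petrov, Feb 16→Ekwueme+Petrov, Feb 17→Petrov, Feb 18→Ekwueme, Feb 19→Mendoza, Feb 20→Ekwueme.
Loads: Ekwueme 5, Petrov 5, Mendoza 4 — all ≤ 5.

5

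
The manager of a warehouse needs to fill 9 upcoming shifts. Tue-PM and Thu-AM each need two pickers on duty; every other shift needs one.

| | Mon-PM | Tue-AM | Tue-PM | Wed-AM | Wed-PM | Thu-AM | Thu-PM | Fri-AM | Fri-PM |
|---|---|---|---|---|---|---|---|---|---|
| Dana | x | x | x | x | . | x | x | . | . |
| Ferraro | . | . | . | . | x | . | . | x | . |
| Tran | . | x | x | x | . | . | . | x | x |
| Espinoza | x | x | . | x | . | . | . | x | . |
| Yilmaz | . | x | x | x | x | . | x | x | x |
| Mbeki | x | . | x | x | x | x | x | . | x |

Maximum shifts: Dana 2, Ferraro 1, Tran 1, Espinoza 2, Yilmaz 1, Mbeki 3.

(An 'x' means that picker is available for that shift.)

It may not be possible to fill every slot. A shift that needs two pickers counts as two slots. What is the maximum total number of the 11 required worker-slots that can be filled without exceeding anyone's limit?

10

Total capacity across all pickers is 2+1+1+2+1+3 = 10, and 11 slots are needed, so at most 10 can be filled.
An assignment achieving 10: Mon-PM→Dana, Tue-AM→Espinoza, Tue-PM→Mbeki, Wed-AM→Mbeki, Wed-PM→Ferraro, Thu-AM→Dana+Mbeki, Thu-PM→Yilmaz, Fri-AM→Espinoza, Fri-PM→Tran.
Loads: Dana 2/2, Ferraro 1/1, Tran 1/1, Espinoza 2/2, Yilmaz 1/1, Mbeki 3/3.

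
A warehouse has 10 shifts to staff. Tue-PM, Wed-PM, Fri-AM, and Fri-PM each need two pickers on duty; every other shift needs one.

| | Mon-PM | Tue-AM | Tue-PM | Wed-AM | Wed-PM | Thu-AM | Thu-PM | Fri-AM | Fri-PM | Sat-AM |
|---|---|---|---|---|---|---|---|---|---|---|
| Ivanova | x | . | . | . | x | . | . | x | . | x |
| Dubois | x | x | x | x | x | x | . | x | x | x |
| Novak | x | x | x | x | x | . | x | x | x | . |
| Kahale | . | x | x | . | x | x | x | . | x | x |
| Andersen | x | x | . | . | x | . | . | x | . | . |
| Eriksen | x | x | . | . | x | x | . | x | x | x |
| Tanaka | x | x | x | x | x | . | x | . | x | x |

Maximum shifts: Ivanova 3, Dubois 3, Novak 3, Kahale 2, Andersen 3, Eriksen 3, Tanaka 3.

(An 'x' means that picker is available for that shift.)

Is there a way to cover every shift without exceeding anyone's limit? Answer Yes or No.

Yes

One valid schedule: Mon-PM→Ivanova, Tue-AM→Dubois, Tue-PM→Novak+Kahale, Wed-AM→Dubois, Wed-PM→Andersen+Eriksen, Thu-AM→Dubois, Thu-PM→Novak, Fri-AM→Ivanova+Novak, Fri-PM→Kahale+Eriksen, Sat-AM→Ivanova.
Loads: Ivanova 3/3, Dubois 3/3, Novak 3/3, Kahale 2/2, Andersen 1/3, Eriksen 2/3, Tanaka 0/3 — all within limits.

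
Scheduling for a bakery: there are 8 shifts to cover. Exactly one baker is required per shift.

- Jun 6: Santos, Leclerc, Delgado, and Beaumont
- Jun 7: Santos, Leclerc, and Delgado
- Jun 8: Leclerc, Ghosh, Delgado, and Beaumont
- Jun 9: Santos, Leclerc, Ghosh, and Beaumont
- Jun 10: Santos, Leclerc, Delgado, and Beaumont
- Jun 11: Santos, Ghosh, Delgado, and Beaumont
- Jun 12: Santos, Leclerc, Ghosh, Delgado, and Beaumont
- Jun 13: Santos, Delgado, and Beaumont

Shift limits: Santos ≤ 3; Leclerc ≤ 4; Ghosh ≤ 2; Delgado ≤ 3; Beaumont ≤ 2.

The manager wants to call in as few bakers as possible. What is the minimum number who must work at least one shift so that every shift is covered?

8 slots to fill and no one can take more than 4, so at least ⌈8/4⌉ = 2 bakers are needed.
Any 2 bakers together have capacity at most 4+3 = 7 < 8 slots, so 2 can never suffice.
Santos, Leclerc, and Ghosh alone can cover everything: Jun 6→Santos, Jun 7→Santos, Jun 8→Leclerc, Jun 9→Leclerc, Jun 10→Leclerc, Jun 11→Ghosh, Jun 12→Leclerc, Jun 13→Santos.

3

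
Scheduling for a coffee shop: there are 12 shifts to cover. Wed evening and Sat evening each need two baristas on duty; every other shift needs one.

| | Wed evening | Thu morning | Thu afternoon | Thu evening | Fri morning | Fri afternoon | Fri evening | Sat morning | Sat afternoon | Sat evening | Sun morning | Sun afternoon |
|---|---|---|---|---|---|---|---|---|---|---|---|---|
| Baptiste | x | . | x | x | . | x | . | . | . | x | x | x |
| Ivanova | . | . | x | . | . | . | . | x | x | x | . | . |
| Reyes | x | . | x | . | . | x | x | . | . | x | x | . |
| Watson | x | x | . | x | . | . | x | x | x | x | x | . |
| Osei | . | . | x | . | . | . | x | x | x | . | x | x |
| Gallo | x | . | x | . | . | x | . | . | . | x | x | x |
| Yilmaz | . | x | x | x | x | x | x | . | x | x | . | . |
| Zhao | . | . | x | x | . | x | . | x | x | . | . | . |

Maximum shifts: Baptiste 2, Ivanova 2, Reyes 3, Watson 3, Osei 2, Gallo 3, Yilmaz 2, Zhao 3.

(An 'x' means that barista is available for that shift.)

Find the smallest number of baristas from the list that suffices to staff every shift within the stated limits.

14 slots to fill and no one can take more than 3, so at least ⌈14/3⌉ = 5 baristas are needed.
Reyes, Watson, Gallo, Yilmaz, and Zhao alone can cover everything: Wed evening→Reyes+Watson, Thu morning→Watson, Thu afternoon→Zhao, Thu evening→Yilmaz, Fri morning→Yilmaz, Fri afternoon→Zhao, Fri evening→Reyes, Sat morning→Watson, Sat afternoon→Zhao, Sat evening→Reyes+Gallo, Sun morning→Gallo, Sun afternoon→Gallo.

5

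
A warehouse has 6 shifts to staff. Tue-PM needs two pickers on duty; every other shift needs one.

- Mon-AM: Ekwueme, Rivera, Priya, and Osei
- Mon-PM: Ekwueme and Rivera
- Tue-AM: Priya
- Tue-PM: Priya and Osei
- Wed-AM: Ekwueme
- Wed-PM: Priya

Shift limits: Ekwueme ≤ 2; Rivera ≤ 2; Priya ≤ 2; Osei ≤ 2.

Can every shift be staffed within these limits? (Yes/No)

Total capacity is 8 and 7 slots are needed, so capacity alone doesn't rule it out.
Shifts {Tue-AM, Tue-PM, Wed-PM} need 4 worker-slots in total, but the pickers available for any of those shifts (Priya and Osei) can supply at most 3 among them. So no valid schedule exists.

No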